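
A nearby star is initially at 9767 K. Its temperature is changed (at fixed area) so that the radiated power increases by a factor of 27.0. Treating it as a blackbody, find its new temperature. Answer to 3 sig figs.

T₂ ≈ 2.23×10⁴ K

P ∝ T⁴, so T₂/T₁ = (P₂/P₁)^(1/4) = (27.0)^(1/4) = 2.27951.
T₂ = 9767 × 2.27951 = 2.23×10⁴ K.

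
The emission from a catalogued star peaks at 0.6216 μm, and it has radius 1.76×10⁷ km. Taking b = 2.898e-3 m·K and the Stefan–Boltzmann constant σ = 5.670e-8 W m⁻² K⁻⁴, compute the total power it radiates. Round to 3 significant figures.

Wien's law: T = b/λ_max = 2.898×10⁻³/6.216×10⁻⁷ = 4662.16 K.
Surface area A = 4πR² = 4π(1.76×10¹⁰ m)² = 3.89256×10²¹ m².
Then P = σAT⁴ = 5.670×10⁻⁸×3.89256×10²¹×(4662.16)⁴ = 1.04×10²⁹ W.

P ≈ 1.04×10²⁹ W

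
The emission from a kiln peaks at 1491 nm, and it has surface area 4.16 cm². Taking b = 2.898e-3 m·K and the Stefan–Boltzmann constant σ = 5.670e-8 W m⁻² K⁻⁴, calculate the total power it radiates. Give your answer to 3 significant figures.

Wien's law: T = b/λ_max = 2.898×10⁻³/1.491×10⁻⁶ = 1943.66 K.
Area A = 4.16 cm² = 4.16×10⁻⁴ m².
Then P = σAT⁴ = 5.670×10⁻⁸×4.16×10⁻⁴×(1943.66)⁴ = 337 W.

P ≈ 337 W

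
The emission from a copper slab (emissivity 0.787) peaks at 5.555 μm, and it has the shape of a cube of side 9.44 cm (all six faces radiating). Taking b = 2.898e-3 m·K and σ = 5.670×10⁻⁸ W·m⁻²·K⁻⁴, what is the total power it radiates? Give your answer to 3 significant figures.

P ≈ 177 W

Wien's law: T = b/λ_max = 2.898×10⁻³/5.555×10⁻⁶ = 521.692 K.
Area A = 6s² = 6×(0.0944 m)² = 0.0534682 m².
Then P = εσAT⁴ = 0.787×5.670×10⁻⁸×0.0534682×(521.692)⁴ = 177 W.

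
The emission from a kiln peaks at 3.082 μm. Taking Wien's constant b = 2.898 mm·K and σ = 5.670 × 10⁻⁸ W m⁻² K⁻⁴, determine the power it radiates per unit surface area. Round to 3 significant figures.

Wien's law: T = b/λ_max = 2.898×10⁻³/3.082×10⁻⁶ = 940.299 K.
Then I = σT⁴ = 5.670×10⁻⁸×(940.299)⁴ = 4.43×10⁴ W/m².

I ≈ 4.43×10⁴ W/m²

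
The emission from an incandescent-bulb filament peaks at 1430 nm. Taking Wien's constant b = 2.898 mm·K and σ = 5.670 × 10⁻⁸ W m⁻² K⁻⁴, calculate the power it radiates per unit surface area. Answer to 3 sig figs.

I ≈ 9.56×10⁵ W/m²

Wien's law: T = b/λ_max = 2.898×10⁻³/1.430×10⁻⁶ = 2026.57 K.
Then I = σT⁴ = 5.670×10⁻⁸×(2026.57)⁴ = 9.56×10⁵ W/m².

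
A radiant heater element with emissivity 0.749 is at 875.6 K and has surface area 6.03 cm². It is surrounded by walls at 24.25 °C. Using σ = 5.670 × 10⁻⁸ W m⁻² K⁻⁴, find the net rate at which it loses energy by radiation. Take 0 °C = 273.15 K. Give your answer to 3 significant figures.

Net loss ≈ 14.9 W

Surroundings: T = 24.25 °C + 273.15 = 297.40 K.
Area A = 6.03 cm² = 6.03×10⁻⁴ m².
Net radiated power P_net = εσA(T⁴ − T₀⁴) = 0.749×5.670×10⁻⁸×6.03×10⁻⁴×(875.6⁴ − 297.40⁴).
T⁴ − T₀⁴ = 5.87791×10¹¹ − 7.82283×10⁹ = 5.79968×10¹¹ K⁴, so P_net = 14.9 W.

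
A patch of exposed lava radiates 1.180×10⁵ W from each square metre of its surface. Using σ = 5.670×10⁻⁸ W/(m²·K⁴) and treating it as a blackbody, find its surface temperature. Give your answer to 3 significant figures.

T ≈ 1.20×10³ K

I = σT⁴, so T = (I/σ)^(1/4) = (1.180×10⁵/(5.670×10⁻⁸))^(1/4) = 1.20×10³ K.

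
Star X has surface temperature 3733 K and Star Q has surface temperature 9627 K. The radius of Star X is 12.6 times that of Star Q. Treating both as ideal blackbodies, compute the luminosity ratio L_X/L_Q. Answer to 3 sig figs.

L_X/L_Q ≈ 3.59

L ∝ R²T⁴, so L_X/L_Q = (R_X/R_Q)²(T_X/T_Q)⁴ = (12.6)² × (3733/9627)⁴ = 158.76 × 0.0226083 = 3.59.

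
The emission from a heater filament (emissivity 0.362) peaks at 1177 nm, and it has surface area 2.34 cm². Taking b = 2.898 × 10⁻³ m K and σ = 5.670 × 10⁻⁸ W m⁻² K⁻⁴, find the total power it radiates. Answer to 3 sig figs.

Wien's law: T = b/λ_max = 2.898×10⁻³/1.177×10⁻⁶ = 2462.19 K.
Area A = 2.34 cm² = 2.34×10⁻⁴ m².
Then P = εσAT⁴ = 0.362×5.670×10⁻⁸×2.34×10⁻⁴×(2462.19)⁴ = 177 W.

P ≈ 177 W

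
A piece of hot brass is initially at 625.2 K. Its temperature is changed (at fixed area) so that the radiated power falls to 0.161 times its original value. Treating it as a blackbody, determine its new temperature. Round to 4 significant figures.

P ∝ T⁴, so T₂/T₁ = (P₂/P₁)^(1/4) = (0.161)^(1/4) = 0.633441.
T₂ = 625.2 × 0.633441 = 396.0 K.

T₂ ≈ 396.0 K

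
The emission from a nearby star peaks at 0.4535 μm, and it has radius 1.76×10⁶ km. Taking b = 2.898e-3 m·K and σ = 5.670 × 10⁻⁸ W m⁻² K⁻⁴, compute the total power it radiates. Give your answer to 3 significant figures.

P ≈ 3.68×10²⁷ W

Wien's law: T = b/λ_max = 2.898×10⁻³/4.535×10⁻⁷ = 6390.30 K.
Surface area A = 4πR² = 4π(1.76×10⁹ m)² = 3.89256×10¹⁹ m².
Then P = σAT⁴ = 5.670×10⁻⁸×3.89256×10¹⁹×(6390.30)⁴ = 3.68×10²⁷ W.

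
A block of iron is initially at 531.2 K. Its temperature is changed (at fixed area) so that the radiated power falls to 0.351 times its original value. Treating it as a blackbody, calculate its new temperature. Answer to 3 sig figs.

P ∝ T⁴, so T₂/T₁ = (P₂/P₁)^(1/4) = (0.351)^(1/4) = 0.769709.
T₂ = 531.2 × 0.769709 = 409 K.

T₂ ≈ 409 K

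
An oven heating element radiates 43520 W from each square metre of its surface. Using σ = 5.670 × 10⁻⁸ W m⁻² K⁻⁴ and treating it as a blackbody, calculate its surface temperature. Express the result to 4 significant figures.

T ≈ 936.0 K

I = σT⁴, so T = (I/σ)^(1/4) = (43520/(5.670×10⁻⁸))^(1/4) = 936.0 K.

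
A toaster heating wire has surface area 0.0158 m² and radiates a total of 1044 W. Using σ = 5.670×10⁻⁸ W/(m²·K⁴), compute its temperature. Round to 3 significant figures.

Area A = 0.0158 m².
P = σAT⁴ ⇒ T = (P/(σA))^(1/4) = (1044/(5.670×10⁻⁸×0.0158))^(1/4) = 1.04×10³ K.

T ≈ 1.04×10³ K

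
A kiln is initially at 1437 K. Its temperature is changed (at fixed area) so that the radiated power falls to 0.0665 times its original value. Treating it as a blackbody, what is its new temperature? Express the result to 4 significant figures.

P ∝ T⁴, so T₂/T₁ = (P₂/P₁)^(1/4) = (0.0665)^(1/4) = 0.507815.
T₂ = 1437 × 0.507815 = 729.7 K.

T₂ ≈ 729.7 K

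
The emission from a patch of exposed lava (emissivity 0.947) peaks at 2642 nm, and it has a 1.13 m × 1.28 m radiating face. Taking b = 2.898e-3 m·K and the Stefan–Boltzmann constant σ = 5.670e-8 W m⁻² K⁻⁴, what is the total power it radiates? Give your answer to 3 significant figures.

Wien's law: T = b/λ_max = 2.898×10⁻³/2.642×10⁻⁶ = 1096.90 K.
Area A = 1.13 × 1.28 = 1.4464 m².
Then P = εσAT⁴ = 0.947×5.670×10⁻⁸×1.4464×(1096.90)⁴ = 1.12×10⁵ W.

P ≈ 1.12×10⁵ W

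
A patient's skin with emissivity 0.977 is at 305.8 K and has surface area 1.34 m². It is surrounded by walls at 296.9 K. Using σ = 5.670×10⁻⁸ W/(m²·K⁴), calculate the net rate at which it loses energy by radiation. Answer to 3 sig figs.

Area A = 1.34 m².
Net radiated power P_net = εσA(T⁴ − T₀⁴) = 0.977×5.670×10⁻⁸×1.34×(305.8⁴ − 296.9⁴).
T⁴ − T₀⁴ = 8.74480×10⁹ − 7.77035×10⁹ = 9.74450×10⁸ K⁴, so P_net = 72.3 W.

Net loss ≈ 72.3 W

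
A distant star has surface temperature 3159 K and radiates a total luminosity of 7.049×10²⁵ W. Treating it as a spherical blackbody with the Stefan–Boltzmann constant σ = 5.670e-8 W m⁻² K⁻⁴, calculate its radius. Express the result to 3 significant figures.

R ≈ 9.97×10⁸ m

L = 4πR²σT⁴ ⇒ R = √(L/(4πσT⁴)).
σT⁴ = 5.64653×10⁶ W/m², so R = √(7.049×10²⁵/(4π×5.64653×10⁶)) = 9.97×10⁸ m.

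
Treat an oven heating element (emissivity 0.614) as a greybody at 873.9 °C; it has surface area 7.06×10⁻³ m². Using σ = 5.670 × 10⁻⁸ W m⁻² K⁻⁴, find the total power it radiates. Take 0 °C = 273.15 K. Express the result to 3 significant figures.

T = 873.9 °C + 273.15 = 1147.05 K.
Area A = 7.06×10⁻³ m².
P = εσAT⁴ = 0.614 × 5.670×10⁻⁸ × 7.06×10⁻³ × (1147.05)⁴ = 425 W.

P ≈ 425 W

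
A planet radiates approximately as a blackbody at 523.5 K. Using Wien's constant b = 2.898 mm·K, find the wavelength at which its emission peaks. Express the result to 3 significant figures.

Wien's displacement law: λ_max = b/T = (2.898×10⁻³ m·K)/(523.5 K) = 5.536×10⁻⁶ m.
That is 5.54 μm, in the infrared range.

λ_max ≈ 5.54 μm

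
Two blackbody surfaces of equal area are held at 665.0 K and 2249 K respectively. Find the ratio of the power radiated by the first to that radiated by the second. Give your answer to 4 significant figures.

With equal areas, P₁/P₂ = (T₁/T₂)⁴ = (665.0/2249)⁴ = 7.644×10⁻³.

P₁/P₂ ≈ 7.644×10⁻³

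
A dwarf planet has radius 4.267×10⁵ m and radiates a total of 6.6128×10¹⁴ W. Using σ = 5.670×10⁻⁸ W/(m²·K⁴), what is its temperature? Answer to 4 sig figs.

Surface area A = 4πR² = 4π(4.267×10⁵ m)² = 2.28800×10¹² m².
P = σAT⁴ ⇒ T = (P/(σA))^(1/4) = (6.6128×10¹⁴/(5.670×10⁻⁸×2.28800×10¹²))^(1/4) = 267.2 K.

T ≈ 267.2 K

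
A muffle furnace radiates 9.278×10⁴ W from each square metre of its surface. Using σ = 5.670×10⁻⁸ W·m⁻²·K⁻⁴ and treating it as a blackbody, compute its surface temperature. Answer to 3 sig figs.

I = σT⁴, so T = (I/σ)^(1/4) = (9.278×10⁴/(5.670×10⁻⁸))^(1/4) = 1.13×10³ K.

T ≈ 1.13×10³ K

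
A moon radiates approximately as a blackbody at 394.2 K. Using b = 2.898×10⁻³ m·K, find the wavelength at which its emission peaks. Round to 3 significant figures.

λ_max ≈ 7.35 μm

Wien's displacement law: λ_max = b/T = (2.898×10⁻³ m·K)/(394.2 K) = 7.352×10⁻⁶ m.
That is 7.35 μm, in the infrared range.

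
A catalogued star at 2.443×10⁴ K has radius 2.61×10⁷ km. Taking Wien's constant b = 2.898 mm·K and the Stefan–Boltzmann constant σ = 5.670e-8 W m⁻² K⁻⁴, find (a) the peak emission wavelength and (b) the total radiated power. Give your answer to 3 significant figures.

(a) λ_max = b/T = 2.898×10⁻³/2.443×10⁴ = 1.186×10⁻⁷ m = 119 nm.
Surface area A = 4πR² = 4π(2.61×10¹⁰ m)² = 8.56034×10²¹ m².
(b) P = σAT⁴ = 5.670×10⁻⁸×8.56034×10²¹×(2.443×10⁴)⁴ = 1.73×10³² W.

λ_max ≈ 119 nm; P ≈ 1.73×10³² W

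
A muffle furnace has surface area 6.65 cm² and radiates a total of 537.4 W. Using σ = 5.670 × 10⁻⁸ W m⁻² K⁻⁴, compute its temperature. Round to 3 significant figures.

Area A = 6.65 cm² = 6.65×10⁻⁴ m².
P = σAT⁴ ⇒ T = (P/(σA))^(1/4) = (537.4/(5.670×10⁻⁸×6.65×10⁻⁴))^(1/4) = 1.94×10³ K.

T ≈ 1.94×10³ K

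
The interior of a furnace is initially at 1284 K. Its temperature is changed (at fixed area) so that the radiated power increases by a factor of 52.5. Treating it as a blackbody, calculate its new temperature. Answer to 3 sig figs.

P ∝ T⁴, so T₂/T₁ = (P₂/P₁)^(1/4) = (52.5)^(1/4) = 2.69178.
T₂ = 1284 × 2.69178 = 3.46×10³ K.

T₂ ≈ 3.46×10³ K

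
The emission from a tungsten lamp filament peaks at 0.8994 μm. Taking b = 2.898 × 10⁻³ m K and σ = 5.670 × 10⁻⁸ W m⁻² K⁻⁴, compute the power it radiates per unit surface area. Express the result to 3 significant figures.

Wien's law: T = b/λ_max = 2.898×10⁻³/8.994×10⁻⁷ = 3222.15 K.
Then I = σT⁴ = 5.670×10⁻⁸×(3222.15)⁴ = 6.11×10⁶ W/m².

I ≈ 6.11×10⁶ W/m²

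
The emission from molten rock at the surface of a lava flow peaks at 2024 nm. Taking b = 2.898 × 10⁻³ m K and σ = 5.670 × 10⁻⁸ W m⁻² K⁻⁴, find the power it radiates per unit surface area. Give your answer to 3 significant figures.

I ≈ 2.38×10⁵ W/m²

Wien's law: T = b/λ_max = 2.898×10⁻³/2.024×10⁻⁶ = 1431.82 K.
Then I = σT⁴ = 5.670×10⁻⁸×(1431.82)⁴ = 2.38×10⁵ W/m².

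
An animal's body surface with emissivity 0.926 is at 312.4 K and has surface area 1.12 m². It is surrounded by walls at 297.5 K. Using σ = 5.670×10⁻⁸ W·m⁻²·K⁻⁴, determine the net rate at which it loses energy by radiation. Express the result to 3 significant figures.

Area A = 1.12 m².
Net radiated power P_net = εσA(T⁴ − T₀⁴) = 0.926×5.670×10⁻⁸×1.12×(312.4⁴ − 297.5⁴).
T⁴ − T₀⁴ = 9.52454×10⁹ − 7.83336×10⁹ = 1.69118×10⁹ K⁴, so P_net = 99.4 W.

Net loss ≈ 99.4 W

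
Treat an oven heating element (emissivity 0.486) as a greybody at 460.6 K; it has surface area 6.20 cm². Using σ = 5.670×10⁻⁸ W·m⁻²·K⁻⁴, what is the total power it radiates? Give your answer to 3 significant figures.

Area A = 6.20 cm² = 6.20×10⁻⁴ m².
P = εσAT⁴ = 0.486 × 5.670×10⁻⁸ × 6.20×10⁻⁴ × (460.6)⁴ = 0.769 W.

P ≈ 0.769 W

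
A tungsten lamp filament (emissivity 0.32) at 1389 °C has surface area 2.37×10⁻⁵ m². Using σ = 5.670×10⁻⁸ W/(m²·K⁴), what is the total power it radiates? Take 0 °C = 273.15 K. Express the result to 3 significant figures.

P ≈ 3.28 W

T = 1389 °C + 273.15 = 1662.15 K.
Area A = 2.37×10⁻⁵ m².
P = εσAT⁴ = 0.32 × 5.670×10⁻⁸ × 2.37×10⁻⁵ × (1662.15)⁴ = 3.28 W.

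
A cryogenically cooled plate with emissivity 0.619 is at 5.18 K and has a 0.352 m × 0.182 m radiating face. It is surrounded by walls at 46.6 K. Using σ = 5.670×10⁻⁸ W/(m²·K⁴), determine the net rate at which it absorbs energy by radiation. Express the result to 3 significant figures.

Net gain ≈ 0.0106 W

Area A = 0.352 × 0.182 = 0.064064 m².
Net radiated power P_net = εσA(T⁴ − T₀⁴) = 0.619×5.670×10⁻⁸×0.064064×(5.18⁴ − 46.6⁴).
T⁴ − T₀⁴ = 719.978 − 4.71567×10⁶ = -4.71495×10⁶ K⁴, so P_net = -0.0106 W — negative, meaning a net gain of 0.0106 W.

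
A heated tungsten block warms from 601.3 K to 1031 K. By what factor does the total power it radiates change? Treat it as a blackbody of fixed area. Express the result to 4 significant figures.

P ∝ T⁴, so P₂/P₁ = (T₂/T₁)⁴ = (1031/601.3)⁴ = (1.71462)⁴ = 8.643.

P₂/P₁ ≈ 8.643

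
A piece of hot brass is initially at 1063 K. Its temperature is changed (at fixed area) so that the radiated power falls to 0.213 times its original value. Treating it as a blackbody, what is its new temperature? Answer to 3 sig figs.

T₂ ≈ 722 K

P ∝ T⁴, so T₂/T₁ = (P₂/P₁)^(1/4) = (0.213)^(1/4) = 0.679352.
T₂ = 1063 × 0.679352 = 722 K.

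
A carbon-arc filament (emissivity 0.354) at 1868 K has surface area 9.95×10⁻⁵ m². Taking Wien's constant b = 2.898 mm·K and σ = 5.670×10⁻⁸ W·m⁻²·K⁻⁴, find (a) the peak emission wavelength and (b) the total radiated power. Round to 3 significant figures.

λ_max ≈ 1.55×10³ nm; P ≈ 24.3 W

(a) λ_max = b/T = 2.898×10⁻³/1868 = 1.551×10⁻⁶ m = 1.55×10³ nm.
Area A = 9.95×10⁻⁵ m².
(b) P = εσAT⁴ = 0.354×5.670×10⁻⁸×9.95×10⁻⁵×(1868)⁴ = 24.3 W.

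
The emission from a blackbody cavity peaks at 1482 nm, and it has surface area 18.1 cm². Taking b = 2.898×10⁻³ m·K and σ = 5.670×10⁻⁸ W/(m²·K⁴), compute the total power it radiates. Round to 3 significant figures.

Wien's law: T = b/λ_max = 2.898×10⁻³/1.482×10⁻⁶ = 1955.47 K.
Area A = 18.1 cm² = 1.81×10⁻³ m².
Then P = σAT⁴ = 5.670×10⁻⁸×1.81×10⁻³×(1955.47)⁴ = 1.50×10³ W.

P ≈ 1.50×10³ W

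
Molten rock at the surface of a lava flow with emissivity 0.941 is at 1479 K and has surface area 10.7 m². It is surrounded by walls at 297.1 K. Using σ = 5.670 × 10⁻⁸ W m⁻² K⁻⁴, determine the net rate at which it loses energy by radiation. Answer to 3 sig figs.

Area A = 10.7 m².
Net radiated power P_net = εσA(T⁴ − T₀⁴) = 0.941×5.670×10⁻⁸×10.7×(1479⁴ − 297.1⁴).
T⁴ − T₀⁴ = 4.78490×10¹² − 7.79131×10⁹ = 4.77711×10¹² K⁴, so P_net = 2.73×10⁶ W.

Net loss ≈ 2.73×10⁶ W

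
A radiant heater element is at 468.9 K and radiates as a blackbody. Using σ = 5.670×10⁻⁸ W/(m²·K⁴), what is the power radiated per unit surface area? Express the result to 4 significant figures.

I ≈ 2741 W/m²

Stefan–Boltzmann: I = σT⁴ = 5.670×10⁻⁸ × (468.9)⁴ = 2741 W/m².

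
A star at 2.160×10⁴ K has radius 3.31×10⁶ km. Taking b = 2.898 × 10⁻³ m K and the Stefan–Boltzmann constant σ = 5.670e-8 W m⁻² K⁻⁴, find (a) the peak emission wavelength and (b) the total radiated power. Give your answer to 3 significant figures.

λ_max ≈ 134 nm; P ≈ 1.70×10³⁰ W

(a) λ_max = b/T = 2.898×10⁻³/2.160×10⁴ = 1.342×10⁻⁷ m = 134 nm.
Surface area A = 4πR² = 4π(3.31×10⁹ m)² = 1.37678×10²⁰ m².
(b) P = σAT⁴ = 5.670×10⁻⁸×1.37678×10²⁰×(2.160×10⁴)⁴ = 1.70×10³⁰ W.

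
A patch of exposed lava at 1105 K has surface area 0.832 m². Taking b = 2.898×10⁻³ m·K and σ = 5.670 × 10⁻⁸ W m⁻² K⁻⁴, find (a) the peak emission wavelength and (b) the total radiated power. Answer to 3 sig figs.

λ_max ≈ 2.62 μm; P ≈ 7.03×10⁴ W

(a) λ_max = b/T = 2.898×10⁻³/1105 = 2.623×10⁻⁶ m = 2.62 μm.
Area A = 0.832 m².
(b) P = σAT⁴ = 5.670×10⁻⁸×0.832×(1105)⁴ = 7.03×10⁴ W.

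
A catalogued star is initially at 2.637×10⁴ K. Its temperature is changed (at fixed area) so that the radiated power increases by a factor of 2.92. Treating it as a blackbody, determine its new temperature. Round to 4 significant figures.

T₂ ≈ 3.447×10⁴ K

P ∝ T⁴, so T₂/T₁ = (P₂/P₁)^(1/4) = (2.92)^(1/4) = 1.30721.
T₂ = 2.637×10⁴ × 1.30721 = 3.447×10⁴ K.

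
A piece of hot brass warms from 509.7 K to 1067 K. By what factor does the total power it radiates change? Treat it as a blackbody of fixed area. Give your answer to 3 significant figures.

P₂/P₁ ≈ 19.2

P ∝ T⁴, so P₂/P₁ = (T₂/T₁)⁴ = (1067/509.7)⁴ = (2.09339)⁴ = 19.2.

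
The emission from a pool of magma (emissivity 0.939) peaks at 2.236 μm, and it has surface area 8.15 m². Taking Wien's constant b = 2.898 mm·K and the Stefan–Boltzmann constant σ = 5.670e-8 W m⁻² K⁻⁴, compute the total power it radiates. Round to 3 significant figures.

P ≈ 1.22×10⁶ W

Wien's law: T = b/λ_max = 2.898×10⁻³/2.236×10⁻⁶ = 1296.06 K.
Area A = 8.15 m².
Then P = εσAT⁴ = 0.939×5.670×10⁻⁸×8.15×(1296.06)⁴ = 1.22×10⁶ W.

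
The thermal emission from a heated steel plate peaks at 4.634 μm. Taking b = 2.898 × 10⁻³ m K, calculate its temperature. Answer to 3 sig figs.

T ≈ 625 K

Wien's law gives T = b/λ_max = (2.898×10⁻³ m·K)/(4.634×10⁻⁶ m) = 625 K.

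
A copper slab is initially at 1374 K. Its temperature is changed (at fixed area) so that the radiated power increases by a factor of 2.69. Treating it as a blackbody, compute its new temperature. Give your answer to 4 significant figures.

T₂ ≈ 1760 K

P ∝ T⁴, so T₂/T₁ = (P₂/P₁)^(1/4) = (2.69)^(1/4) = 1.28067.
T₂ = 1374 × 1.28067 = 1760 K.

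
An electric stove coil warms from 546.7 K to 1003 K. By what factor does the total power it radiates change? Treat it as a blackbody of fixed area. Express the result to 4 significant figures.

P₂/P₁ ≈ 11.33

P ∝ T⁴, so P₂/P₁ = (T₂/T₁)⁴ = (1003/546.7)⁴ = (1.83464)⁴ = 11.33.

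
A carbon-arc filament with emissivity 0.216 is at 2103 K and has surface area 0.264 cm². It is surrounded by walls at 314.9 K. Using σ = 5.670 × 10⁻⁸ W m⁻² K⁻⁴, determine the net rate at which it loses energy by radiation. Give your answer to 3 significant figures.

Net loss ≈ 6.32 W

Area A = 0.264 cm² = 2.64×10⁻⁵ m².
Net radiated power P_net = εσA(T⁴ − T₀⁴) = 0.216×5.670×10⁻⁸×2.64×10⁻⁵×(2103⁴ − 314.9⁴).
T⁴ − T₀⁴ = 1.95595×10¹³ − 9.83310×10⁹ = 1.95497×10¹³ K⁴, so P_net = 6.32 W.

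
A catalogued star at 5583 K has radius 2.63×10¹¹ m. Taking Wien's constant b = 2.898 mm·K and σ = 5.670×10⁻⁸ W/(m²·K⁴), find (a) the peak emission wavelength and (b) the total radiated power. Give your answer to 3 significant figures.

(a) λ_max = b/T = 2.898×10⁻³/5583 = 5.191×10⁻⁷ m = 519 nm.
Surface area A = 4πR² = 4π(2.63×10¹¹ m)² = 8.69203×10²³ m².
(b) P = σAT⁴ = 5.670×10⁻⁸×8.69203×10²³×(5583)⁴ = 4.79×10³¹ W.

λ_max ≈ 519 nm; P ≈ 4.79×10³¹ W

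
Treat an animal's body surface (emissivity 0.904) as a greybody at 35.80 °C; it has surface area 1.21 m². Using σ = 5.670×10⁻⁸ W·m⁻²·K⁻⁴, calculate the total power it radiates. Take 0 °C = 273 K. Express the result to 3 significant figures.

T = 35.80 °C + 273 = 308.80 K.
Area A = 1.21 m².
P = εσAT⁴ = 0.904 × 5.670×10⁻⁸ × 1.21 × (308.80)⁴ = 564 W.

P ≈ 564 W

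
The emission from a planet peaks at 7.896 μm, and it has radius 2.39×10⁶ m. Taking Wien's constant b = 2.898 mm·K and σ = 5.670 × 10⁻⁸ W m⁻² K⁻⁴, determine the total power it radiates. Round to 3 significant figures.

P ≈ 7.39×10¹⁶ W

Wien's law: T = b/λ_max = 2.898×10⁻³/7.896×10⁻⁶ = 367.021 K.
Surface area A = 4πR² = 4π(2.39×10⁶ m)² = 7.17804×10¹³ m².
Then P = σAT⁴ = 5.670×10⁻⁸×7.17804×10¹³×(367.021)⁴ = 7.39×10¹⁶ W.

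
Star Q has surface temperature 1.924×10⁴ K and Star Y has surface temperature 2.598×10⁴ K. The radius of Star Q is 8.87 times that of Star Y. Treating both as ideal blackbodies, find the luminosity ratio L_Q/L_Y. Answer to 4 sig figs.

L ∝ R²T⁴, so L_Q/L_Y = (R_Q/R_Y)²(T_Q/T_Y)⁴ = (8.87)² × (1.924×10⁴/2.598×10⁴)⁴ = 78.6769 × 0.300790 = 23.67.

L_Q/L_Y ≈ 23.67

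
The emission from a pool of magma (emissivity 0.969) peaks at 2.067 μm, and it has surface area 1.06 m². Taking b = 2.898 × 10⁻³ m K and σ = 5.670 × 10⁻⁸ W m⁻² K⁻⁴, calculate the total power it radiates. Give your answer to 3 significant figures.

Wien's law: T = b/λ_max = 2.898×10⁻³/2.067×10⁻⁶ = 1402.03 K.
Area A = 1.06 m².
Then P = εσAT⁴ = 0.969×5.670×10⁻⁸×1.06×(1402.03)⁴ = 2.25×10⁵ W.

P ≈ 2.25×10⁵ W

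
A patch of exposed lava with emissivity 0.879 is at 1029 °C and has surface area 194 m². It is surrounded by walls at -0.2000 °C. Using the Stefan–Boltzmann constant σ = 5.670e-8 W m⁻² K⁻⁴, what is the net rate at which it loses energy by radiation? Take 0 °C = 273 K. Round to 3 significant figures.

Net loss ≈ 2.77×10⁷ W

T = 1029 °C + 273 = 1302 K.
Surroundings: T = -0.2000 °C + 273 = 272.8000 K.
Area A = 194 m².
Net radiated power P_net = εσA(T⁴ − T₀⁴) = 0.879×5.670×10⁻⁸×194×(1302⁴ − 272.8000⁴).
T⁴ − T₀⁴ = 2.87372×10¹² − 5.53831×10⁹ = 2.86818×10¹² K⁴, so P_net = 2.77×10⁷ W.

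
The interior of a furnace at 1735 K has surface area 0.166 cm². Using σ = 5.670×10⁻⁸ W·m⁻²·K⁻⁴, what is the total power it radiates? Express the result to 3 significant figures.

Area A = 0.166 cm² = 1.66×10⁻⁵ m².
P = σAT⁴ = 5.670×10⁻⁸ × 1.66×10⁻⁵ × (1735)⁴ = 8.53 W.

P ≈ 8.53 W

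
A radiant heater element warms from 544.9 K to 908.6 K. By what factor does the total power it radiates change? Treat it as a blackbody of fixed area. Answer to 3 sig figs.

P₂/P₁ ≈ 7.73

P ∝ T⁴, so P₂/P₁ = (T₂/T₁)⁴ = (908.6/544.9)⁴ = (1.66746)⁴ = 7.73.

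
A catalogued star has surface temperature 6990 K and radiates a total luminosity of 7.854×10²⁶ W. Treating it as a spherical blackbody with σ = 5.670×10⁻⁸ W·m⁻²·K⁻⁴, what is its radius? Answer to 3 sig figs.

R ≈ 6.80×10⁸ m

L = 4πR²σT⁴ ⇒ R = √(L/(4πσT⁴)).
σT⁴ = 1.35360×10⁸ W/m², so R = √(7.854×10²⁶/(4π×1.35360×10⁸)) = 6.80×10⁸ m.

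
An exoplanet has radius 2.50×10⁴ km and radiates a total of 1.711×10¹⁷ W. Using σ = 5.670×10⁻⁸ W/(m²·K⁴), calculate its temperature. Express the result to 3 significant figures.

T ≈ 140 K

Surface area A = 4πR² = 4π(2.50×10⁷ m)² = 7.85398×10¹⁵ m².
P = σAT⁴ ⇒ T = (P/(σA))^(1/4) = (1.711×10¹⁷/(5.670×10⁻⁸×7.85398×10¹⁵))^(1/4) = 140 K.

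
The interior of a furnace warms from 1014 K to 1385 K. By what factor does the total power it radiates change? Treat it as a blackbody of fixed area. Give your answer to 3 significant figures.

P₂/P₁ ≈ 3.48

P ∝ T⁴, so P₂/P₁ = (T₂/T₁)⁴ = (1385/1014)⁴ = (1.36588)⁴ = 3.48.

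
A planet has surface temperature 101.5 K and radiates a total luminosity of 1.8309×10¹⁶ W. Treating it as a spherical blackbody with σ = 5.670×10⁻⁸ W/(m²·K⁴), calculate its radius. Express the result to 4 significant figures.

R ≈ 1.556×10⁷ m

L = 4πR²σT⁴ ⇒ R = √(L/(4πσT⁴)).
σT⁴ = 6.01793 W/m², so R = √(1.8309×10¹⁶/(4π×6.01793)) = 1.556×10⁷ m.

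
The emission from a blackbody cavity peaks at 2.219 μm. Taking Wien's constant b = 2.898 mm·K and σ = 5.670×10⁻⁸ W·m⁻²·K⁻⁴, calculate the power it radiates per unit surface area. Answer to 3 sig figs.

Wien's law: T = b/λ_max = 2.898×10⁻³/2.219×10⁻⁶ = 1305.99 K.
Then I = σT⁴ = 5.670×10⁻⁸×(1305.99)⁴ = 1.65×10⁵ W/m².

I ≈ 1.65×10⁵ W/m²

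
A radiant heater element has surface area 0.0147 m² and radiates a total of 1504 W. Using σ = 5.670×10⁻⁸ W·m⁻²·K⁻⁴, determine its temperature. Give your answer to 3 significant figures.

T ≈ 1.16×10³ K

Area A = 0.0147 m².
P = σAT⁴ ⇒ T = (P/(σA))^(1/4) = (1504/(5.670×10⁻⁸×0.0147))^(1/4) = 1.16×10³ K.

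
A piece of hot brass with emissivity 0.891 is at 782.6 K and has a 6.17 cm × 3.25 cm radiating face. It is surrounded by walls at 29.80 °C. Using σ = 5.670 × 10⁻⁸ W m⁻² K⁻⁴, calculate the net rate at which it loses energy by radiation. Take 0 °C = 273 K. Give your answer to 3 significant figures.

Net loss ≈ 37.1 W

Surroundings: T = 29.80 °C + 273 = 302.80 K.
Area A = 0.0617 × 0.0325 = 2.00525×10⁻³ m².
Net radiated power P_net = εσA(T⁴ − T₀⁴) = 0.891×5.670×10⁻⁸×2.00525×10⁻³×(782.6⁴ − 302.80⁴).
T⁴ − T₀⁴ = 3.75111×10¹¹ − 8.40666×10⁹ = 3.66704×10¹¹ K⁴, so P_net = 37.1 W.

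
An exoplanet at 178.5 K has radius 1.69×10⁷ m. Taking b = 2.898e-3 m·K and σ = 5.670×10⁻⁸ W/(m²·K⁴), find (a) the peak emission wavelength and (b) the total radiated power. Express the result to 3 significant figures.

λ_max ≈ 16.2 μm; P ≈ 2.07×10¹⁷ W

(a) λ_max = b/T = 2.898×10⁻³/178.5 = 1.624×10⁻⁵ m = 16.2 μm.
Surface area A = 4πR² = 4π(1.69×10⁷ m)² = 3.58908×10¹⁵ m².
(b) P = σAT⁴ = 5.670×10⁻⁸×3.58908×10¹⁵×(178.5)⁴ = 2.07×10¹⁷ W.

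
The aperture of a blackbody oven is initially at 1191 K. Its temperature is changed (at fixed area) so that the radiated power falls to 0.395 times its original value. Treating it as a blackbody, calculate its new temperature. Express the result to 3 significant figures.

P ∝ T⁴, so T₂/T₁ = (P₂/P₁)^(1/4) = (0.395)^(1/4) = 0.792774.
T₂ = 1191 × 0.792774 = 944 K.

T₂ ≈ 944 K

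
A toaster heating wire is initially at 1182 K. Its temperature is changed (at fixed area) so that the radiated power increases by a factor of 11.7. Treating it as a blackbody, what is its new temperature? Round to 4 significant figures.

T₂ ≈ 2186 K

P ∝ T⁴, so T₂/T₁ = (P₂/P₁)^(1/4) = (11.7)^(1/4) = 1.84947.
T₂ = 1182 × 1.84947 = 2186 K.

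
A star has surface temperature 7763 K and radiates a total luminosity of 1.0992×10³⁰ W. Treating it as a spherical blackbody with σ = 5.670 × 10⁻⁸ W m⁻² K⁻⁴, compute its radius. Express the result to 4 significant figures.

L = 4πR²σT⁴ ⇒ R = √(L/(4πσT⁴)).
σT⁴ = 2.05921×10⁸ W/m², so R = √(1.0992×10³⁰/(4π×2.05921×10⁸)) = 2.061×10¹⁰ m.

R ≈ 2.061×10¹⁰ m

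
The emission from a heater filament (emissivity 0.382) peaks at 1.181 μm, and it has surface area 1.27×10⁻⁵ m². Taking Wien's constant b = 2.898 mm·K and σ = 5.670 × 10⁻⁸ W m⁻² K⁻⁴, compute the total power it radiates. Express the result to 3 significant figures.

P ≈ 9.97 W

Wien's law: T = b/λ_max = 2.898×10⁻³/1.181×10⁻⁶ = 2453.85 K.
Area A = 1.27×10⁻⁵ m².
Then P = εσAT⁴ = 0.382×5.670×10⁻⁸×1.27×10⁻⁵×(2453.85)⁴ = 9.97 W.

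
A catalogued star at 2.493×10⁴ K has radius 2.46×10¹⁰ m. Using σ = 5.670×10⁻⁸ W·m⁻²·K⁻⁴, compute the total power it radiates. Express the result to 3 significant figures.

Surface area A = 4πR² = 4π(2.46×10¹⁰ m)² = 7.60466×10²¹ m².
P = σAT⁴ = 5.670×10⁻⁸ × 7.60466×10²¹ × (2.493×10⁴)⁴ = 1.67×10³² W.

P ≈ 1.67×10³² W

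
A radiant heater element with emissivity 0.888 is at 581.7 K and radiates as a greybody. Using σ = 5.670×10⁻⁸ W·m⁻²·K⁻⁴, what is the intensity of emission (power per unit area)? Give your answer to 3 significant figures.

I ≈ 5.76×10³ W/m²

Stefan–Boltzmann: I = εσT⁴ = 0.888 × 5.670×10⁻⁸ × (581.7)⁴ = 5.76×10³ W/m².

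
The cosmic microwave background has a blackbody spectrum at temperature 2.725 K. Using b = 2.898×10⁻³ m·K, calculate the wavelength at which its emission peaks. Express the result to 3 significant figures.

λ_max ≈ 1.06 mm

Wien's displacement law: λ_max = b/T = (2.898×10⁻³ m·K)/(2.725 K) = 1.063×10⁻³ m.
That is 1.06 mm, in the microwave range.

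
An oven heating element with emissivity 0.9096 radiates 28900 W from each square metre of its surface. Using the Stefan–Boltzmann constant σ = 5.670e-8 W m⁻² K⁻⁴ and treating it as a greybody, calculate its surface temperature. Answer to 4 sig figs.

I = εσT⁴, so T = (I/εσ)^(1/4) = (28900/(0.9096×5.670×10⁻⁸))^(1/4) = 865.2 K.

T ≈ 865.2 K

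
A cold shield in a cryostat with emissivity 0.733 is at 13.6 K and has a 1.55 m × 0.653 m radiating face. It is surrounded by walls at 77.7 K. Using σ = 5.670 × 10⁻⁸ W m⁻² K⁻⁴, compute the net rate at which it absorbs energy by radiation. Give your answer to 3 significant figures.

Net gain ≈ 1.53 W

Area A = 1.55 × 0.653 = 1.01215 m².
Net radiated power P_net = εσA(T⁴ − T₀⁴) = 0.733×5.670×10⁻⁸×1.01215×(13.6⁴ − 77.7⁴).
T⁴ − T₀⁴ = 34210.2 − 3.64489×10⁷ = -3.64147×10⁷ K⁴, so P_net = -1.53 W — negative, meaning a net gain of 1.53 W.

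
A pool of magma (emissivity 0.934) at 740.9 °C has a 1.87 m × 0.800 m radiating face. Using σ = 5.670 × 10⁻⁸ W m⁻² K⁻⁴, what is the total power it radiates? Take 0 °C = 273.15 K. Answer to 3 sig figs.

T = 740.9 °C + 273.15 = 1014.05 K.
Area A = 1.87 × 0.800 = 1.496 m².
P = εσAT⁴ = 0.934 × 5.670×10⁻⁸ × 1.496 × (1014.05)⁴ = 8.38×10⁴ W.

P ≈ 8.38×10⁴ W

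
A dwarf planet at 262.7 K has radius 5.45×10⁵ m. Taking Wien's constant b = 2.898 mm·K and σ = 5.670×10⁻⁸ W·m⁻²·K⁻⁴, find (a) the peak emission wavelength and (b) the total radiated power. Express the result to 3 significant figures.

(a) λ_max = b/T = 2.898×10⁻³/262.7 = 1.103×10⁻⁵ m = 11.0 μm.
Surface area A = 4πR² = 4π(5.45×10⁵ m)² = 3.73253×10¹² m².
(b) P = σAT⁴ = 5.670×10⁻⁸×3.73253×10¹²×(262.7)⁴ = 1.01×10¹⁵ W.

λ_max ≈ 11.0 μm; P ≈ 1.01×10¹⁵ W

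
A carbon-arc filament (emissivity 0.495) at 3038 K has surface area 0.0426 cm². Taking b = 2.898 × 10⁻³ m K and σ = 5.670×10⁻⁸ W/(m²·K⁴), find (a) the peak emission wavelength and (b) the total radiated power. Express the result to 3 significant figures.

λ_max ≈ 0.954 μm; P ≈ 10.2 W

(a) λ_max = b/T = 2.898×10⁻³/3038 = 9.539×10⁻⁷ m = 0.954 μm.
Area A = 0.0426 cm² = 4.26×10⁻⁶ m².
(b) P = εσAT⁴ = 0.495×5.670×10⁻⁸×4.26×10⁻⁶×(3038)⁴ = 10.2 W.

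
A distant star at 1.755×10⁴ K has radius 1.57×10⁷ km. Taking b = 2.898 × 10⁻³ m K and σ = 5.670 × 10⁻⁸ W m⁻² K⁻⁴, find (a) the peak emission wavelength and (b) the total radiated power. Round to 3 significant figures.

(a) λ_max = b/T = 2.898×10⁻³/1.755×10⁴ = 1.651×10⁻⁷ m = 165 nm.
Surface area A = 4πR² = 4π(1.57×10¹⁰ m)² = 3.09748×10²¹ m².
(b) P = σAT⁴ = 5.670×10⁻⁸×3.09748×10²¹×(1.755×10⁴)⁴ = 1.67×10³¹ W.

λ_max ≈ 165 nm; P ≈ 1.67×10³¹ W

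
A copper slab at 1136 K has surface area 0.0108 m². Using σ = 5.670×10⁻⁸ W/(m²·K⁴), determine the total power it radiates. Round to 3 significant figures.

Area A = 0.0108 m².
P = σAT⁴ = 5.670×10⁻⁸ × 0.0108 × (1136)⁴ = 1.02×10³ W.

P ≈ 1.02×10³ W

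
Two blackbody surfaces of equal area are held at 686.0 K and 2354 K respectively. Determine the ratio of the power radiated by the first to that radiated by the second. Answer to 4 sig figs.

With equal areas, P₁/P₂ = (T₁/T₂)⁴ = (686.0/2354)⁴ = 7.212×10⁻³.

P₁/P₂ ≈ 7.212×10⁻³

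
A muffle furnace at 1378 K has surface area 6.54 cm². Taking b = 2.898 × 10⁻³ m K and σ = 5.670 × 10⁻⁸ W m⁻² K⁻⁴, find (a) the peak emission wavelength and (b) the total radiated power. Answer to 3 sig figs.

λ_max ≈ 2.10×10³ nm; P ≈ 134 W

(a) λ_max = b/T = 2.898×10⁻³/1378 = 2.103×10⁻⁶ m = 2.10×10³ nm.
Area A = 6.54 cm² = 6.54×10⁻⁴ m².
(b) P = σAT⁴ = 5.670×10⁻⁸×6.54×10⁻⁴×(1378)⁴ = 134 W.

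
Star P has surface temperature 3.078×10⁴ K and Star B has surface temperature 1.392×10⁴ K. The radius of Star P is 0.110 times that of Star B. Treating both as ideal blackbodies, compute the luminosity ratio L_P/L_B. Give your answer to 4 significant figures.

L_P/L_B ≈ 0.2893

L ∝ R²T⁴, so L_P/L_B = (R_P/R_B)²(T_P/T_B)⁴ = (0.110)² × (3.078×10⁴/1.392×10⁴)⁴ = 0.0121 × 23.9066 = 0.2893.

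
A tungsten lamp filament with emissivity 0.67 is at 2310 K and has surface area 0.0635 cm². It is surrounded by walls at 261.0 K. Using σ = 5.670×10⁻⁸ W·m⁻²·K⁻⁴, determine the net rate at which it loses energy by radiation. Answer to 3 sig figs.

Net loss ≈ 6.87 W

Area A = 0.0635 cm² = 6.35×10⁻⁶ m².
Net radiated power P_net = εσA(T⁴ − T₀⁴) = 0.67×5.670×10⁻⁸×6.35×10⁻⁶×(2310⁴ − 261.0⁴).
T⁴ − T₀⁴ = 2.84740×10¹³ − 4.64047×10⁹ = 2.84694×10¹³ K⁴, so P_net = 6.87 W.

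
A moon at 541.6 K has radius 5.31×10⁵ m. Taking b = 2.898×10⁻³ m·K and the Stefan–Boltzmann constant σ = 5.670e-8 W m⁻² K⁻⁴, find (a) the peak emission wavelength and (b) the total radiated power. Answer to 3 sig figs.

λ_max ≈ 5.35 μm; P ≈ 1.73×10¹⁶ W

(a) λ_max = b/T = 2.898×10⁻³/541.6 = 5.351×10⁻⁶ m = 5.35 μm.
Surface area A = 4πR² = 4π(5.31×10⁵ m)² = 3.54323×10¹² m².
(b) P = σAT⁴ = 5.670×10⁻⁸×3.54323×10¹²×(541.6)⁴ = 1.73×10¹⁶ W.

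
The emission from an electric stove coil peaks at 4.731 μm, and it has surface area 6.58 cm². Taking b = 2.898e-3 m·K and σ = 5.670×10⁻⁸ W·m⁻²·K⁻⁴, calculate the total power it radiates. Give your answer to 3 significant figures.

Wien's law: T = b/λ_max = 2.898×10⁻³/4.731×10⁻⁶ = 612.555 K.
Area A = 6.58 cm² = 6.58×10⁻⁴ m².
Then P = σAT⁴ = 5.670×10⁻⁸×6.58×10⁻⁴×(612.555)⁴ = 5.25 W.

P ≈ 5.25 W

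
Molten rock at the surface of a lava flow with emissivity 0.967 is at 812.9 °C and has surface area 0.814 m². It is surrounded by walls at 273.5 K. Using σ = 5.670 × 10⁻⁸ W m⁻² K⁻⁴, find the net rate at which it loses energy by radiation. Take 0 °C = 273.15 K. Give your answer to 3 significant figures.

Net loss ≈ 6.18×10⁴ W

T = 812.9 °C + 273.15 = 1086.05 K.
Area A = 0.814 m².
Net radiated power P_net = εσA(T⁴ − T₀⁴) = 0.967×5.670×10⁻⁸×0.814×(1086.05⁴ − 273.5⁴).
T⁴ − T₀⁴ = 1.39123×10¹² − 5.59538×10⁹ = 1.38563×10¹² K⁴, so P_net = 6.18×10⁴ W.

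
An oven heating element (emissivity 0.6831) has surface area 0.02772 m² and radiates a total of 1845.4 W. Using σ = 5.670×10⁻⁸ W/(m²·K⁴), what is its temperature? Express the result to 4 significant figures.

Area A = 0.02772 m².
P = εσAT⁴ ⇒ T = (P/(εσA))^(1/4) = (1845.4/(0.6831×5.670×10⁻⁸×0.02772))^(1/4) = 1145 K.

T ≈ 1145 K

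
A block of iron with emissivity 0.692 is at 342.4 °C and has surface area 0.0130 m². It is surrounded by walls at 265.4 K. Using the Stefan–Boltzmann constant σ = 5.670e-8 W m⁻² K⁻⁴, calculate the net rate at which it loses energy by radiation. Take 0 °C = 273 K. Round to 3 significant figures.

Net loss ≈ 70.6 W

T = 342.4 °C + 273 = 615.4 K.
Area A = 0.0130 m².
Net radiated power P_net = εσA(T⁴ − T₀⁴) = 0.692×5.670×10⁻⁸×0.0130×(615.4⁴ − 265.4⁴).
T⁴ − T₀⁴ = 1.43427×10¹¹ − 4.96139×10⁹ = 1.38466×10¹¹ K⁴, so P_net = 70.6 W.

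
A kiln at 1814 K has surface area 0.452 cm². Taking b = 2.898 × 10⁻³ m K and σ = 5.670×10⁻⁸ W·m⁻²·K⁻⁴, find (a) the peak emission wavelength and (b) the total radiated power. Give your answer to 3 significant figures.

(a) λ_max = b/T = 2.898×10⁻³/1814 = 1.598×10⁻⁶ m = 1.60×10³ nm.
Area A = 0.452 cm² = 4.52×10⁻⁵ m².
(b) P = σAT⁴ = 5.670×10⁻⁸×4.52×10⁻⁵×(1814)⁴ = 27.8 W.

λ_max ≈ 1.60×10³ nm; P ≈ 27.8 W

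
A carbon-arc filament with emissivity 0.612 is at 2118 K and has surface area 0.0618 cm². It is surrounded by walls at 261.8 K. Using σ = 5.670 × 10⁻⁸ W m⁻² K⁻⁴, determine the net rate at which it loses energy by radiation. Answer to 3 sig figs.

Area A = 0.0618 cm² = 6.18×10⁻⁶ m².
Net radiated power P_net = εσA(T⁴ − T₀⁴) = 0.612×5.670×10⁻⁸×6.18×10⁻⁶×(2118⁴ − 261.8⁴).
T⁴ − T₀⁴ = 2.01235×10¹³ − 4.69763×10⁹ = 2.01188×10¹³ K⁴, so P_net = 4.31 W.

Net loss ≈ 4.31 W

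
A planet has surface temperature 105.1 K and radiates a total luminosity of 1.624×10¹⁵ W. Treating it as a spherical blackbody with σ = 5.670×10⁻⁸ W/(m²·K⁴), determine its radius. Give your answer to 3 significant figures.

L = 4πR²σT⁴ ⇒ R = √(L/(4πσT⁴)).
σT⁴ = 6.91821 W/m², so R = √(1.624×10¹⁵/(4π×6.91821)) = 4.32×10⁶ m.

R ≈ 4.32×10⁶ m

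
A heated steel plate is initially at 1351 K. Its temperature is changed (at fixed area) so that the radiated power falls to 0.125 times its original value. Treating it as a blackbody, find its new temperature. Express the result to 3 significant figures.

T₂ ≈ 803 K

P ∝ T⁴, so T₂/T₁ = (P₂/P₁)^(1/4) = (0.125)^(1/4) = 0.594604.
T₂ = 1351 × 0.594604 = 803 K.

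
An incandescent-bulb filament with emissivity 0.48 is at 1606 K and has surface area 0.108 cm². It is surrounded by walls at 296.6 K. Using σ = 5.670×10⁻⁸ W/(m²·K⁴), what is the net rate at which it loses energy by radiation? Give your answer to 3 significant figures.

Net loss ≈ 1.95 W

Area A = 0.108 cm² = 1.08×10⁻⁵ m².
Net radiated power P_net = εσA(T⁴ − T₀⁴) = 0.48×5.670×10⁻⁸×1.08×10⁻⁵×(1606⁴ − 296.6⁴).
T⁴ − T₀⁴ = 6.65246×10¹² − 7.73900×10⁹ = 6.64472×10¹² K⁴, so P_net = 1.95 W.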